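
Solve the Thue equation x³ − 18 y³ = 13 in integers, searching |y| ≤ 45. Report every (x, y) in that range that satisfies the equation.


The equation is x³ - 18y³ = 13. For fixed y, x³ = 18·y³ + 13, so a solution requires the RHS to be a perfect cube.
Strategy: iterate y from -45 to 45, compute RHS = 18·y³ + 13, and check whether it is a (positive or negative) perfect cube.
Check small values of y:
  y = 0: RHS = 13 is not a perfect cube.
  y = 1: RHS = 31 is not a perfect cube.
  y = -1: RHS = -5 is not a perfect cube.
  y = 2: RHS = 157 is not a perfect cube.
  y = -2: RHS = -131 is not a perfect cube.
  y = 3: RHS = 499 is not a perfect cube.
  y = -3: RHS = -473 is not a perfect cube.
Continuing the search up to |y| = 45 finds no solutions either.
No (x, y) in the scanned range satisfies the equation.

No integer solutions with |y| ≤ 45.


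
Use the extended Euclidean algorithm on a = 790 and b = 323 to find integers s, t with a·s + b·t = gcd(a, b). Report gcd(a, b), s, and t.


Euclidean algorithm on (790, 323) — divide until remainder is 0:
  790 = 2 · 323 + 144
  323 = 2 · 144 + 35
  144 = 4 · 35 + 4
  35 = 8 · 4 + 3
  4 = 1 · 3 + 1
  3 = 3 · 1 + 0
gcd(790, 323) = 1.
Track Bezout coefficients alongside the remainders: start with r₀ = 790 = a·1 + b·0 (s = 1, t = 0) and r₁ = 323 = a·0 + b·1 (s = 0, t = 1); each new remainder r_{k+1} = r_{k-1} − q_k·r_k inherits s_{k+1} = s_{k-1} − q_k·s_k, t_{k+1} = t_{k-1} − q_k·t_k, so r_k = a·s_k + b·t_k at every step:
  q = 2: r = 144, s = 1 − 2·0 = 1, t = 0 − 2·1 = -2  (check: 790·1 + 323·(-2) = 144)
  q = 2: r = 35, s = 0 − 2·1 = -2, t = 1 − 2·(-2) = 5  (check: 790·(-2) + 323·5 = 35)
  q = 4: r = 4, s = 1 − 4·(-2) = 9, t = -2 − 4·5 = -22  (check: 790·9 + 323·(-22) = 4)
  q = 8: r = 3, s = -2 − 8·9 = -74, t = 5 − 8·(-22) = 181  (check: 790·(-74) + 323·181 = 3)
  q = 1: r = 1, s = 9 − 1·(-74) = 83, t = -22 − 1·181 = -203  (check: 790·83 + 323·(-203) = 1)
The row with r = 1 (the gcd) gives the Bezout coefficients s = 83, t = -203.
Result: 790 · (83) + 323 · (-203) = 1.

gcd(790, 323) = 1; s = 83, t = -203 (check: 790·83 + 323·(-203) = 1).


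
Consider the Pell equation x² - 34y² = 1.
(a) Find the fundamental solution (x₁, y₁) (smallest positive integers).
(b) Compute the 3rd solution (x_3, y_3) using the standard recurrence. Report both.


Step 1: Find the fundamental solution (x₁, y₁) of x² - 34y² = 1.
  Expand √34 as a continued fraction. a₀ = ⌊√34⌋ = 5; iterate m_{k+1} = d_k·a_k − m_k, d_{k+1} = (34 − m_{k+1}²)/d_k, a_{k+1} = ⌊(a₀ + m_{k+1})/d_{k+1}⌋ (starting m₀ = 0, d₀ = 1), with convergents p_k = a_k·p_{k-1} + p_{k-2}, q_k = a_k·q_{k-1} + q_{k-2} (p₋₁ = 1, q₋₁ = 0):
  k = 0: a₀ = 5; p₀/q₀ = 5/1; p₀² − 34·q₀² = 25 − 34 = -9.
  k = 1: m = 5, d = 9, a = ⌊(5 + 5)/9⌋ = 1; p/q = (1·5 + 1)/(1·1 + 0) = 6/1; p² − 34·q² = 36 − 34 = 2.
  k = 2: m = 4, d = 2, a = ⌊(5 + 4)/2⌋ = 4; p/q = (4·6 + 5)/(4·1 + 1) = 29/5; p² − 34·q² = 841 − 850 = -9.
  k = 3: m = 4, d = 9, a = ⌊(5 + 4)/9⌋ = 1; p/q = (1·29 + 6)/(1·5 + 1) = 35/6; p² − 34·q² = 1225 − 1224 = 1.
  The first convergent with p² − 34·q² = 1 gives the fundamental solution (x₁, y₁) = (35, 6).
Step 2: Apply the recurrence (x_{n+1}, y_{n+1}) = (x₁x_n + 34y₁y_n, x₁y_n + y₁x_n) repeatedly.
  From (x_1, y_1) = (35, 6): x_2 = 35·35 + 34·6·6 = 2449; y_2 = 35·6 + 6·35 = 420.
  From (x_2, y_2) = (2449, 420): x_3 = 35·2449 + 34·6·420 = 171395; y_3 = 35·420 + 6·2449 = 29394.
Step 3: Verify x_3² - 34·y_3² = 29376246025 - 29376246024 = 1 (should be 1). ✓

(x_1, y_1) = (35, 6); (x_3, y_3) = (171395, 29394).


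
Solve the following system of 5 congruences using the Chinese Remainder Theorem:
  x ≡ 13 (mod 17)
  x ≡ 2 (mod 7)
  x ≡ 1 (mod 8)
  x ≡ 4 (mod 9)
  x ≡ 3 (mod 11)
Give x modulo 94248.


Product of moduli M = 17 · 7 · 8 · 9 · 11 = 94248.
Merge one congruence at a time:
  Start: x ≡ 13 (mod 17).
  Combine with x ≡ 2 (mod 7); new modulus lcm = 119.
    Write x = 13 + 17·t and substitute into x ≡ 2 (mod 7): 17·t ≡ 2 − 13 = -11 (mod 7).
    Reduce coefficients mod 7: 3·t ≡ 3 (mod 7).
    The inverse of 3 mod 7 is 5 (since 3·5 = 15 = 2·7 + 1), so t ≡ 5·3 = 15 ≡ 1 (mod 7).
    Then x = 13 + 17·1 = 30, valid modulo lcm(17, 7) = 119: x ≡ 30 (mod 119).
  Combine with x ≡ 1 (mod 8); new modulus lcm = 952.
    Write x = 30 + 119·t and substitute into x ≡ 1 (mod 8): 119·t ≡ 1 − 30 = -29 (mod 8).
    Reduce coefficients mod 8: 7·t ≡ 3 (mod 8).
    The inverse of 7 mod 8 is 7 (since 7·7 = 49 = 6·8 + 1), so t ≡ 7·3 = 21 ≡ 5 (mod 8).
    Then x = 30 + 119·5 = 625, valid modulo lcm(119, 8) = 952: x ≡ 625 (mod 952).
  Combine with x ≡ 4 (mod 9); new modulus lcm = 8568.
    Write x = 625 + 952·t and substitute into x ≡ 4 (mod 9): 952·t ≡ 4 − 625 = -621 (mod 9).
    Reduce coefficients mod 9: 7·t ≡ 0 (mod 9).
    The inverse of 7 mod 9 is 4 (since 7·4 = 28 = 3·9 + 1), so t ≡ 4·0 = 0 ≡ 0 (mod 9).
    Then x = 625 + 952·0 = 625, valid modulo lcm(952, 9) = 8568: x ≡ 625 (mod 8568).
  Combine with x ≡ 3 (mod 11); new modulus lcm = 94248.
    Write x = 625 + 8568·t and substitute into x ≡ 3 (mod 11): 8568·t ≡ 3 − 625 = -622 (mod 11).
    Reduce coefficients mod 11: 10·t ≡ 5 (mod 11).
    The inverse of 10 mod 11 is 10 (since 10·10 = 100 = 9·11 + 1), so t ≡ 10·5 = 50 ≡ 6 (mod 11).
    Then x = 625 + 8568·6 = 52033, valid modulo lcm(8568, 11) = 94248: x ≡ 52033 (mod 94248).
Verify against each original: 52033 mod 17 = 13, 52033 mod 7 = 2, 52033 mod 8 = 1, 52033 mod 9 = 4, 52033 mod 11 = 3.

x ≡ 52033 (mod 94248).


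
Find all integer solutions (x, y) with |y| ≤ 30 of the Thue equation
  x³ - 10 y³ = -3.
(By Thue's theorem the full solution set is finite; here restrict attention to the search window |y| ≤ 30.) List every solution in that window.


The equation is x³ - 10y³ = -3. For fixed y, x³ = 10·y³ − 3, so a solution requires the RHS to be a perfect cube.
Strategy: iterate y from -30 to 30, compute RHS = 10·y³ − 3, and check whether it is a (positive or negative) perfect cube.
Check small values of y:
  y = 0: RHS = -3 is not a perfect cube.
  y = 1: RHS = 7 is not a perfect cube.
  y = -1: RHS = -13 is not a perfect cube.
  y = 2: RHS = 77 is not a perfect cube.
  y = -2: RHS = -83 is not a perfect cube.
  y = 3: RHS = 267 is not a perfect cube.
  y = -3: RHS = -273 is not a perfect cube.
Continuing the search up to |y| = 30 finds no solutions either.
No (x, y) in the scanned range satisfies the equation.

No integer solutions with |y| ≤ 30.


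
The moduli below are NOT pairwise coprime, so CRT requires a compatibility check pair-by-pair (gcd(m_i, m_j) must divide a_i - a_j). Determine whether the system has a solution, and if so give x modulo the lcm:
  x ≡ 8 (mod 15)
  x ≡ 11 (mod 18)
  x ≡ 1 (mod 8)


Moduli 15, 18, 8 are not pairwise coprime, so CRT works modulo lcm(m_i) when all pairwise compatibility conditions hold.
Pairwise compatibility: gcd(m_i, m_j) must divide a_i - a_j for every pair.
Merge one congruence at a time:
  Start: x ≡ 8 (mod 15).
  Combine with x ≡ 11 (mod 18): gcd(15, 18) = 3; 11 - 8 = 3, which IS divisible by 3, so compatible.
    Write x = 8 + 15·t and substitute into x ≡ 11 (mod 18): 15·t ≡ 11 − 8 = 3 (mod 18).
    Divide the congruence (and modulus) by g = 3: 5·t ≡ 1 (mod 6).
    The inverse of 5 mod 6 is 5 (since 5·5 = 25 = 4·6 + 1), so t ≡ 5·1 = 5 ≡ 5 (mod 6).
    Then x = 8 + 15·5 = 83, valid modulo lcm(15, 18) = 90: x ≡ 83 (mod 90).
  Combine with x ≡ 1 (mod 8): gcd(90, 8) = 2; 1 - 83 = -82, which IS divisible by 2, so compatible.
    Write x = 83 + 90·t and substitute into x ≡ 1 (mod 8): 90·t ≡ 1 − 83 = -82 (mod 8).
    Divide the congruence (and modulus) by g = 2: 45·t ≡ -41 (mod 4).
    Reduce coefficients mod 4: 1·t ≡ 3 (mod 4).
    So t ≡ 3 (mod 4).
    Then x = 83 + 90·3 = 353, valid modulo lcm(90, 8) = 360: x ≡ 353 (mod 360).
Verify: 353 mod 15 = 8, 353 mod 18 = 11, 353 mod 8 = 1.

x ≡ 353 (mod 360).


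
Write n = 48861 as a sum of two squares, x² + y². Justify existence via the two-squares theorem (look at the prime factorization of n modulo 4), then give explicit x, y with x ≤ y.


Step 1: Factor n = 48861 = 3^2 · 61 · 89.
Step 2: Check the mod-4 condition on each prime factor: 3 ≡ 3 (mod 4), exponent 2 (must be even); 61 ≡ 1 (mod 4), exponent 1; 89 ≡ 1 (mod 4), exponent 1.
All primes ≡ 3 (mod 4) appear to even exponent (or don't appear), so by the two-squares theorem n IS expressible as a sum of two squares.
Step 3: Build a representation. Group n = k² · m with k = 3 and m = 61 · 89 = 5429 (a product of primes ≡ 1 (mod 4)); a representation of m scales to one of n via (k·x)² + (k·y)² = k²(x² + y²). Each prime p ≡ 1 (mod 4) is itself a sum of two squares; find a² by testing p − a² for a perfect square:
  61: 61 − 1² = 60, 61 − 2² = 57, 61 − 3² = 52, 61 − 4² = 45, 61 − 5² = 36 = 6² ⇒ 61 = 5² + 6².
  89: 89 − 1² = 88, 89 − 2² = 85, 89 − 3² = 80, 89 − 4² = 73, 89 − 5² = 64 = 8² ⇒ 89 = 5² + 8².
  Combine using the Brahmagupta–Fibonacci identity (a² + b²)(c² + d²) = (ac − bd)² + (ad + bc)² = (ac + bd)² + (ad − bc)²:
  61 · 89 = 5429: from (5² + 6²)(5² + 8²), take (5·5 − 6·8, 5·8 + 6·5) = (25 − 48, 40 + 30) = (-23, 70); dropping signs (only squares matter) gives (23, 70); check 23² + 70² = 529 + 4900 = 5429 ✓.
  Scale by k = 3: (3·23, 3·70) = (69, 210).
Step 4: Order so x ≤ y and verify: 69² + 210² = 4761 + 44100 = 48861 = n. ✓

n = 48861 = 69² + 210² (one valid representation with x ≤ y).


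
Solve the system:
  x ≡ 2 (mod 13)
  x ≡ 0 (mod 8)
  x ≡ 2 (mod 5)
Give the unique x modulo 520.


Moduli 13, 8, 5 are pairwise coprime; by CRT there is a unique solution modulo M = 13 · 8 · 5 = 520.
Solve pairwise, accumulating the modulus:
  Start with x ≡ 2 (mod 13).
  Combine with x ≡ 0 (mod 8): since gcd(13, 8) = 1, we get a unique residue mod 104.
    Write x = 2 + 13·t and substitute into x ≡ 0 (mod 8): 13·t ≡ 0 − 2 = -2 (mod 8).
    Reduce coefficients mod 8: 5·t ≡ 6 (mod 8).
    The inverse of 5 mod 8 is 5 (since 5·5 = 25 = 3·8 + 1), so t ≡ 5·6 = 30 ≡ 6 (mod 8).
    Then x = 2 + 13·6 = 80, valid modulo lcm(13, 8) = 104: x ≡ 80 (mod 104).
  Combine with x ≡ 2 (mod 5): since gcd(104, 5) = 1, we get a unique residue mod 520.
    Write x = 80 + 104·t and substitute into x ≡ 2 (mod 5): 104·t ≡ 2 − 80 = -78 (mod 5).
    Reduce coefficients mod 5: 4·t ≡ 2 (mod 5).
    The inverse of 4 mod 5 is 4 (since 4·4 = 16 = 3·5 + 1), so t ≡ 4·2 = 8 ≡ 3 (mod 5).
    Then x = 80 + 104·3 = 392, valid modulo lcm(104, 5) = 520: x ≡ 392 (mod 520).
Verify: 392 mod 13 = 2 ✓, 392 mod 8 = 0 ✓, 392 mod 5 = 2 ✓.

x ≡ 392 (mod 520).


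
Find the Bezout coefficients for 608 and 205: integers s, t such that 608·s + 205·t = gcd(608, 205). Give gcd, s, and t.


Euclidean algorithm on (608, 205) — divide until remainder is 0:
  608 = 2 · 205 + 198
  205 = 1 · 198 + 7
  198 = 28 · 7 + 2
  7 = 3 · 2 + 1
  2 = 2 · 1 + 0
gcd(608, 205) = 1.
Track Bezout coefficients alongside the remainders: start with r₀ = 608 = a·1 + b·0 (s = 1, t = 0) and r₁ = 205 = a·0 + b·1 (s = 0, t = 1); each new remainder r_{k+1} = r_{k-1} − q_k·r_k inherits s_{k+1} = s_{k-1} − q_k·s_k, t_{k+1} = t_{k-1} − q_k·t_k, so r_k = a·s_k + b·t_k at every step:
  q = 2: r = 198, s = 1 − 2·0 = 1, t = 0 − 2·1 = -2  (check: 608·1 + 205·(-2) = 198)
  q = 1: r = 7, s = 0 − 1·1 = -1, t = 1 − 1·(-2) = 3  (check: 608·(-1) + 205·3 = 7)
  q = 28: r = 2, s = 1 − 28·(-1) = 29, t = -2 − 28·3 = -86  (check: 608·29 + 205·(-86) = 2)
  q = 3: r = 1, s = -1 − 3·29 = -88, t = 3 − 3·(-86) = 261  (check: 608·(-88) + 205·261 = 1)
The row with r = 1 (the gcd) gives the Bezout coefficients s = -88, t = 261.
Result: 608 · (-88) + 205 · (261) = 1.

gcd(608, 205) = 1; s = -88, t = 261 (check: 608·(-88) + 205·261 = 1).


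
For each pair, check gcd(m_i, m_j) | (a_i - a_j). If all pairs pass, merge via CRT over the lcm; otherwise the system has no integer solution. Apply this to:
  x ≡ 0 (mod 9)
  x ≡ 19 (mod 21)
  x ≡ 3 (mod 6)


Moduli 9, 21, 6 are not pairwise coprime, so CRT works modulo lcm(m_i) when all pairwise compatibility conditions hold.
Pairwise compatibility: gcd(m_i, m_j) must divide a_i - a_j for every pair.
Merge one congruence at a time:
  Start: x ≡ 0 (mod 9).
  Combine with x ≡ 19 (mod 21): gcd(9, 21) = 3, and 19 - 0 = 19 is NOT divisible by 3.
    ⇒ system is inconsistent (no integer solution).

No solution (the system is inconsistent).


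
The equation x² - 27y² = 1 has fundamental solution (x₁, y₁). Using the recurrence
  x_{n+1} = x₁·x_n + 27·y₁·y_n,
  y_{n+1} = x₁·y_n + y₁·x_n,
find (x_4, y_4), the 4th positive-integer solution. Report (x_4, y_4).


Step 1: Find the fundamental solution (x₁, y₁) of x² - 27y² = 1.
  Expand √27 as a continued fraction. a₀ = ⌊√27⌋ = 5; iterate m_{k+1} = d_k·a_k − m_k, d_{k+1} = (27 − m_{k+1}²)/d_k, a_{k+1} = ⌊(a₀ + m_{k+1})/d_{k+1}⌋ (starting m₀ = 0, d₀ = 1), with convergents p_k = a_k·p_{k-1} + p_{k-2}, q_k = a_k·q_{k-1} + q_{k-2} (p₋₁ = 1, q₋₁ = 0):
  k = 0: a₀ = 5; p₀/q₀ = 5/1; p₀² − 27·q₀² = 25 − 27 = -2.
  k = 1: m = 5, d = 2, a = ⌊(5 + 5)/2⌋ = 5; p/q = (5·5 + 1)/(5·1 + 0) = 26/5; p² − 27·q² = 676 − 675 = 1.
  The first convergent with p² − 27·q² = 1 gives the fundamental solution (x₁, y₁) = (26, 5).
Step 2: Apply the recurrence (x_{n+1}, y_{n+1}) = (x₁x_n + 27y₁y_n, x₁y_n + y₁x_n) repeatedly.
  From (x_1, y_1) = (26, 5): x_2 = 26·26 + 27·5·5 = 1351; y_2 = 26·5 + 5·26 = 260.
  From (x_2, y_2) = (1351, 260): x_3 = 26·1351 + 27·5·260 = 70226; y_3 = 26·260 + 5·1351 = 13515.
  From (x_3, y_3) = (70226, 13515): x_4 = 26·70226 + 27·5·13515 = 3650401; y_4 = 26·13515 + 5·70226 = 702520.
Step 3: Verify x_4² - 27·y_4² = 13325427460801 - 13325427460800 = 1 (should be 1). ✓

(x_1, y_1) = (26, 5); (x_4, y_4) = (3650401, 702520).


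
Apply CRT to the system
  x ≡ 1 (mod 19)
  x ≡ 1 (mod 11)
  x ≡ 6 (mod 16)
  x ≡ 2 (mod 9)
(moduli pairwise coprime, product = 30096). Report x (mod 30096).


Product of moduli M = 19 · 11 · 16 · 9 = 30096.
Merge one congruence at a time:
  Start: x ≡ 1 (mod 19).
  Combine with x ≡ 1 (mod 11); new modulus lcm = 209.
    Write x = 1 + 19·t and substitute into x ≡ 1 (mod 11): 19·t ≡ 1 − 1 = 0 (mod 11).
    Reduce coefficients mod 11: 8·t ≡ 0 (mod 11).
    The inverse of 8 mod 11 is 7 (since 8·7 = 56 = 5·11 + 1), so t ≡ 7·0 = 0 ≡ 0 (mod 11).
    Then x = 1 + 19·0 = 1, valid modulo lcm(19, 11) = 209: x ≡ 1 (mod 209).
  Combine with x ≡ 6 (mod 16); new modulus lcm = 3344.
    Write x = 1 + 209·t and substitute into x ≡ 6 (mod 16): 209·t ≡ 6 − 1 = 5 (mod 16).
    Reduce coefficients mod 16: 1·t ≡ 5 (mod 16).
    So t ≡ 5 (mod 16).
    Then x = 1 + 209·5 = 1046, valid modulo lcm(209, 16) = 3344: x ≡ 1046 (mod 3344).
  Combine with x ≡ 2 (mod 9); new modulus lcm = 30096.
    Write x = 1046 + 3344·t and substitute into x ≡ 2 (mod 9): 3344·t ≡ 2 − 1046 = -1044 (mod 9).
    Reduce coefficients mod 9: 5·t ≡ 0 (mod 9).
    The inverse of 5 mod 9 is 2 (since 5·2 = 10 = 1·9 + 1), so t ≡ 2·0 = 0 ≡ 0 (mod 9).
    Then x = 1046 + 3344·0 = 1046, valid modulo lcm(3344, 9) = 30096: x ≡ 1046 (mod 30096).
Verify against each original: 1046 mod 19 = 1, 1046 mod 11 = 1, 1046 mod 16 = 6, 1046 mod 9 = 2.

x ≡ 1046 (mod 30096).


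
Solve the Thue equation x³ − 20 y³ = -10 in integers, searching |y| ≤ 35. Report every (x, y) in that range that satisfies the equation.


The equation is x³ - 20y³ = -10. For fixed y, x³ = 20·y³ − 10, so a solution requires the RHS to be a perfect cube.
Strategy: iterate y from -35 to 35, compute RHS = 20·y³ − 10, and check whether it is a (positive or negative) perfect cube.
Check small values of y:
  y = 0: RHS = -10 is not a perfect cube.
  y = 1: RHS = 10 is not a perfect cube.
  y = -1: RHS = -30 is not a perfect cube.
  y = 2: RHS = 150 is not a perfect cube.
  y = -2: RHS = -170 is not a perfect cube.
  y = 3: RHS = 530 is not a perfect cube.
  y = -3: RHS = -550 is not a perfect cube.
Continuing the search up to |y| = 35 finds no solutions either.
No (x, y) in the scanned range satisfies the equation.

No integer solutions with |y| ≤ 35.


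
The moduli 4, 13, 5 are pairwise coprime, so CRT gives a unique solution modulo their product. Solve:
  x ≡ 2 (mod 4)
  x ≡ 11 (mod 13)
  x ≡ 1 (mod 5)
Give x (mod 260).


Moduli 4, 13, 5 are pairwise coprime; by CRT there is a unique solution modulo M = 4 · 13 · 5 = 260.
Solve pairwise, accumulating the modulus:
  Start with x ≡ 2 (mod 4).
  Combine with x ≡ 11 (mod 13): since gcd(4, 13) = 1, we get a unique residue mod 52.
    Write x = 2 + 4·t and substitute into x ≡ 11 (mod 13): 4·t ≡ 11 − 2 = 9 (mod 13).
    The inverse of 4 mod 13 is 10 (since 4·10 = 40 = 3·13 + 1), so t ≡ 10·9 = 90 ≡ 12 (mod 13).
    Then x = 2 + 4·12 = 50, valid modulo lcm(4, 13) = 52: x ≡ 50 (mod 52).
  Combine with x ≡ 1 (mod 5): since gcd(52, 5) = 1, we get a unique residue mod 260.
    Write x = 50 + 52·t and substitute into x ≡ 1 (mod 5): 52·t ≡ 1 − 50 = -49 (mod 5).
    Reduce coefficients mod 5: 2·t ≡ 1 (mod 5).
    The inverse of 2 mod 5 is 3 (since 2·3 = 6 = 1·5 + 1), so t ≡ 3·1 = 3 ≡ 3 (mod 5).
    Then x = 50 + 52·3 = 206, valid modulo lcm(52, 5) = 260: x ≡ 206 (mod 260).
Verify: 206 mod 4 = 2 ✓, 206 mod 13 = 11 ✓, 206 mod 5 = 1 ✓.

x ≡ 206 (mod 260).


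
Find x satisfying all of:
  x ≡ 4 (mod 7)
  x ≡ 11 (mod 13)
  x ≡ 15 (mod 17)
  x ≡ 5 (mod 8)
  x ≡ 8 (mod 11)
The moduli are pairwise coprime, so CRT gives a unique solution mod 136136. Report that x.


Product of moduli M = 7 · 13 · 17 · 8 · 11 = 136136.
Merge one congruence at a time:
  Start: x ≡ 4 (mod 7).
  Combine with x ≡ 11 (mod 13); new modulus lcm = 91.
    Write x = 4 + 7·t and substitute into x ≡ 11 (mod 13): 7·t ≡ 11 − 4 = 7 (mod 13).
    The inverse of 7 mod 13 is 2 (since 7·2 = 14 = 1·13 + 1), so t ≡ 2·7 = 14 ≡ 1 (mod 13).
    Then x = 4 + 7·1 = 11, valid modulo lcm(7, 13) = 91: x ≡ 11 (mod 91).
  Combine with x ≡ 15 (mod 17); new modulus lcm = 1547.
    Write x = 11 + 91·t and substitute into x ≡ 15 (mod 17): 91·t ≡ 15 − 11 = 4 (mod 17).
    Reduce coefficients mod 17: 6·t ≡ 4 (mod 17).
    The inverse of 6 mod 17 is 3 (since 6·3 = 18 = 1·17 + 1), so t ≡ 3·4 = 12 ≡ 12 (mod 17).
    Then x = 11 + 91·12 = 1103, valid modulo lcm(91, 17) = 1547: x ≡ 1103 (mod 1547).
  Combine with x ≡ 5 (mod 8); new modulus lcm = 12376.
    Write x = 1103 + 1547·t and substitute into x ≡ 5 (mod 8): 1547·t ≡ 5 − 1103 = -1098 (mod 8).
    Reduce coefficients mod 8: 3·t ≡ 6 (mod 8).
    The inverse of 3 mod 8 is 3 (since 3·3 = 9 = 1·8 + 1), so t ≡ 3·6 = 18 ≡ 2 (mod 8).
    Then x = 1103 + 1547·2 = 4197, valid modulo lcm(1547, 8) = 12376: x ≡ 4197 (mod 12376).
  Combine with x ≡ 8 (mod 11); new modulus lcm = 136136.
    Write x = 4197 + 12376·t and substitute into x ≡ 8 (mod 11): 12376·t ≡ 8 − 4197 = -4189 (mod 11).
    Reduce coefficients mod 11: 1·t ≡ 2 (mod 11).
    So t ≡ 2 (mod 11).
    Then x = 4197 + 12376·2 = 28949, valid modulo lcm(12376, 11) = 136136: x ≡ 28949 (mod 136136).
Verify against each original: 28949 mod 7 = 4, 28949 mod 13 = 11, 28949 mod 17 = 15, 28949 mod 8 = 5, 28949 mod 11 = 8.

x ≡ 28949 (mod 136136).


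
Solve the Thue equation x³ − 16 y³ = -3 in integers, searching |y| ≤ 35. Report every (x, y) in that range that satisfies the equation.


The equation is x³ - 16y³ = -3. For fixed y, x³ = 16·y³ − 3, so a solution requires the RHS to be a perfect cube.
Strategy: iterate y from -35 to 35, compute RHS = 16·y³ − 3, and check whether it is a (positive or negative) perfect cube.
Check small values of y:
  y = 0: RHS = -3 is not a perfect cube.
  y = 1: RHS = 13 is not a perfect cube.
  y = -1: RHS = -19 is not a perfect cube.
  y = 2: RHS = 125 = (5)³ ⇒ x = 5 works.
  y = -2: RHS = -131 is not a perfect cube.
  y = 3: RHS = 429 is not a perfect cube.
  y = -3: RHS = -435 is not a perfect cube.
Continuing the search up to |y| = 35 finds no further solutions beyond those listed.
Collected solutions: (5, 2).

Solutions (with |y| ≤ 35): (5, 2).


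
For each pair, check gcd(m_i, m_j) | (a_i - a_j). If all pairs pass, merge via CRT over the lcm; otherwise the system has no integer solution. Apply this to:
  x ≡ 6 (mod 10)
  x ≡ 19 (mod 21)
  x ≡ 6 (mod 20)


Moduli 10, 21, 20 are not pairwise coprime, so CRT works modulo lcm(m_i) when all pairwise compatibility conditions hold.
Pairwise compatibility: gcd(m_i, m_j) must divide a_i - a_j for every pair.
Merge one congruence at a time:
  Start: x ≡ 6 (mod 10).
  Combine with x ≡ 19 (mod 21): gcd(10, 21) = 1; 19 - 6 = 13, which IS divisible by 1, so compatible.
    Write x = 6 + 10·t and substitute into x ≡ 19 (mod 21): 10·t ≡ 19 − 6 = 13 (mod 21).
    The inverse of 10 mod 21 is 19 (since 10·19 = 190 = 9·21 + 1), so t ≡ 19·13 = 247 ≡ 16 (mod 21).
    Then x = 6 + 10·16 = 166, valid modulo lcm(10, 21) = 210: x ≡ 166 (mod 210).
  Combine with x ≡ 6 (mod 20): gcd(210, 20) = 10; 6 - 166 = -160, which IS divisible by 10, so compatible.
    Write x = 166 + 210·t and substitute into x ≡ 6 (mod 20): 210·t ≡ 6 − 166 = -160 (mod 20).
    Divide the congruence (and modulus) by g = 10: 21·t ≡ -16 (mod 2).
    Reduce coefficients mod 2: 1·t ≡ 0 (mod 2).
    So t ≡ 0 (mod 2).
    Then x = 166 + 210·0 = 166, valid modulo lcm(210, 20) = 420: x ≡ 166 (mod 420).
Verify: 166 mod 10 = 6, 166 mod 21 = 19, 166 mod 20 = 6.

x ≡ 166 (mod 420).


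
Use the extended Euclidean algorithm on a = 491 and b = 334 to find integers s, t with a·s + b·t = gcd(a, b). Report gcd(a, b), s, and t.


Euclidean algorithm on (491, 334) — divide until remainder is 0:
  491 = 1 · 334 + 157
  334 = 2 · 157 + 20
  157 = 7 · 20 + 17
  20 = 1 · 17 + 3
  17 = 5 · 3 + 2
  3 = 1 · 2 + 1
  2 = 2 · 1 + 0
gcd(491, 334) = 1.
Track Bezout coefficients alongside the remainders: start with r₀ = 491 = a·1 + b·0 (s = 1, t = 0) and r₁ = 334 = a·0 + b·1 (s = 0, t = 1); each new remainder r_{k+1} = r_{k-1} − q_k·r_k inherits s_{k+1} = s_{k-1} − q_k·s_k, t_{k+1} = t_{k-1} − q_k·t_k, so r_k = a·s_k + b·t_k at every step:
  q = 1: r = 157, s = 1 − 1·0 = 1, t = 0 − 1·1 = -1  (check: 491·1 + 334·(-1) = 157)
  q = 2: r = 20, s = 0 − 2·1 = -2, t = 1 − 2·(-1) = 3  (check: 491·(-2) + 334·3 = 20)
  q = 7: r = 17, s = 1 − 7·(-2) = 15, t = -1 − 7·3 = -22  (check: 491·15 + 334·(-22) = 17)
  q = 1: r = 3, s = -2 − 1·15 = -17, t = 3 − 1·(-22) = 25  (check: 491·(-17) + 334·25 = 3)
  q = 5: r = 2, s = 15 − 5·(-17) = 100, t = -22 − 5·25 = -147  (check: 491·100 + 334·(-147) = 2)
  q = 1: r = 1, s = -17 − 1·100 = -117, t = 25 − 1·(-147) = 172  (check: 491·(-117) + 334·172 = 1)
The row with r = 1 (the gcd) gives the Bezout coefficients s = -117, t = 172.
Result: 491 · (-117) + 334 · (172) = 1.

gcd(491, 334) = 1; s = -117, t = 172 (check: 491·(-117) + 334·172 = 1).


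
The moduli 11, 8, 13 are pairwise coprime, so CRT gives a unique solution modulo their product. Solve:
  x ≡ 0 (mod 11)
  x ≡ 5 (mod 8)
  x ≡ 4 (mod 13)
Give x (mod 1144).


Moduli 11, 8, 13 are pairwise coprime; by CRT there is a unique solution modulo M = 11 · 8 · 13 = 1144.
Solve pairwise, accumulating the modulus:
  Start with x ≡ 0 (mod 11).
  Combine with x ≡ 5 (mod 8): since gcd(11, 8) = 1, we get a unique residue mod 88.
    Write x = 0 + 11·t and substitute into x ≡ 5 (mod 8): 11·t ≡ 5 − 0 = 5 (mod 8).
    Reduce coefficients mod 8: 3·t ≡ 5 (mod 8).
    The inverse of 3 mod 8 is 3 (since 3·3 = 9 = 1·8 + 1), so t ≡ 3·5 = 15 ≡ 7 (mod 8).
    Then x = 0 + 11·7 = 77, valid modulo lcm(11, 8) = 88: x ≡ 77 (mod 88).
  Combine with x ≡ 4 (mod 13): since gcd(88, 13) = 1, we get a unique residue mod 1144.
    Write x = 77 + 88·t and substitute into x ≡ 4 (mod 13): 88·t ≡ 4 − 77 = -73 (mod 13).
    Reduce coefficients mod 13: 10·t ≡ 5 (mod 13).
    The inverse of 10 mod 13 is 4 (since 10·4 = 40 = 3·13 + 1), so t ≡ 4·5 = 20 ≡ 7 (mod 13).
    Then x = 77 + 88·7 = 693, valid modulo lcm(88, 13) = 1144: x ≡ 693 (mod 1144).
Verify: 693 mod 11 = 0 ✓, 693 mod 8 = 5 ✓, 693 mod 13 = 4 ✓.

x ≡ 693 (mod 1144).


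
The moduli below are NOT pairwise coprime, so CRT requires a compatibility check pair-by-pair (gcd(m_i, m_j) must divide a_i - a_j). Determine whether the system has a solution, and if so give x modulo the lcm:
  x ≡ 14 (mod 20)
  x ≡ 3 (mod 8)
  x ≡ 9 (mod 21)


Moduli 20, 8, 21 are not pairwise coprime, so CRT works modulo lcm(m_i) when all pairwise compatibility conditions hold.
Pairwise compatibility: gcd(m_i, m_j) must divide a_i - a_j for every pair.
Merge one congruence at a time:
  Start: x ≡ 14 (mod 20).
  Combine with x ≡ 3 (mod 8): gcd(20, 8) = 4, and 3 - 14 = -11 is NOT divisible by 4.
    ⇒ system is inconsistent (no integer solution).

No solution (the system is inconsistent).


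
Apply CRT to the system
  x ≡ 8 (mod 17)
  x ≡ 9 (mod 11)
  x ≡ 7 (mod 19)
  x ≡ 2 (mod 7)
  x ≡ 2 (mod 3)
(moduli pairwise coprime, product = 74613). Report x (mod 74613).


Product of moduli M = 17 · 11 · 19 · 7 · 3 = 74613.
Merge one congruence at a time:
  Start: x ≡ 8 (mod 17).
  Combine with x ≡ 9 (mod 11); new modulus lcm = 187.
    Write x = 8 + 17·t and substitute into x ≡ 9 (mod 11): 17·t ≡ 9 − 8 = 1 (mod 11).
    Reduce coefficients mod 11: 6·t ≡ 1 (mod 11).
    The inverse of 6 mod 11 is 2 (since 6·2 = 12 = 1·11 + 1), so t ≡ 2·1 = 2 ≡ 2 (mod 11).
    Then x = 8 + 17·2 = 42, valid modulo lcm(17, 11) = 187: x ≡ 42 (mod 187).
  Combine with x ≡ 7 (mod 19); new modulus lcm = 3553.
    Write x = 42 + 187·t and substitute into x ≡ 7 (mod 19): 187·t ≡ 7 − 42 = -35 (mod 19).
    Reduce coefficients mod 19: 16·t ≡ 3 (mod 19).
    The inverse of 16 mod 19 is 6 (since 16·6 = 96 = 5·19 + 1), so t ≡ 6·3 = 18 ≡ 18 (mod 19).
    Then x = 42 + 187·18 = 3408, valid modulo lcm(187, 19) = 3553: x ≡ 3408 (mod 3553).
  Combine with x ≡ 2 (mod 7); new modulus lcm = 24871.
    Write x = 3408 + 3553·t and substitute into x ≡ 2 (mod 7): 3553·t ≡ 2 − 3408 = -3406 (mod 7).
    Reduce coefficients mod 7: 4·t ≡ 3 (mod 7).
    The inverse of 4 mod 7 is 2 (since 4·2 = 8 = 1·7 + 1), so t ≡ 2·3 = 6 ≡ 6 (mod 7).
    Then x = 3408 + 3553·6 = 24726, valid modulo lcm(3553, 7) = 24871: x ≡ 24726 (mod 24871).
  Combine with x ≡ 2 (mod 3); new modulus lcm = 74613.
    Write x = 24726 + 24871·t and substitute into x ≡ 2 (mod 3): 24871·t ≡ 2 − 24726 = -24724 (mod 3).
    Reduce coefficients mod 3: 1·t ≡ 2 (mod 3).
    So t ≡ 2 (mod 3).
    Then x = 24726 + 24871·2 = 74468, valid modulo lcm(24871, 3) = 74613: x ≡ 74468 (mod 74613).
Verify against each original: 74468 mod 17 = 8, 74468 mod 11 = 9, 74468 mod 19 = 7, 74468 mod 7 = 2, 74468 mod 3 = 2.

x ≡ 74468 (mod 74613).


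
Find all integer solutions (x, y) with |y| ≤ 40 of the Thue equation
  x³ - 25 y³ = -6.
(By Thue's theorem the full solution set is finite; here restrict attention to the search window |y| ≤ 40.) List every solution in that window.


The equation is x³ - 25y³ = -6. For fixed y, x³ = 25·y³ − 6, so a solution requires the RHS to be a perfect cube.
Strategy: iterate y from -40 to 40, compute RHS = 25·y³ − 6, and check whether it is a (positive or negative) perfect cube.
Check small values of y:
  y = 0: RHS = -6 is not a perfect cube.
  y = 1: RHS = 19 is not a perfect cube.
  y = -1: RHS = -31 is not a perfect cube.
  y = 2: RHS = 194 is not a perfect cube.
  y = -2: RHS = -206 is not a perfect cube.
  y = 3: RHS = 669 is not a perfect cube.
  y = -3: RHS = -681 is not a perfect cube.
Continuing the search up to |y| = 40 finds no solutions either.
No (x, y) in the scanned range satisfies the equation.

No integer solutions with |y| ≤ 40.


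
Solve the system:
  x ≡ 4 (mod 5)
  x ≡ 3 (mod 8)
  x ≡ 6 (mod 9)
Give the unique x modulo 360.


Moduli 5, 8, 9 are pairwise coprime; by CRT there is a unique solution modulo M = 5 · 8 · 9 = 360.
Solve pairwise, accumulating the modulus:
  Start with x ≡ 4 (mod 5).
  Combine with x ≡ 3 (mod 8): since gcd(5, 8) = 1, we get a unique residue mod 40.
    Write x = 4 + 5·t and substitute into x ≡ 3 (mod 8): 5·t ≡ 3 − 4 = -1 (mod 8).
    Reduce coefficients mod 8: 5·t ≡ 7 (mod 8).
    The inverse of 5 mod 8 is 5 (since 5·5 = 25 = 3·8 + 1), so t ≡ 5·7 = 35 ≡ 3 (mod 8).
    Then x = 4 + 5·3 = 19, valid modulo lcm(5, 8) = 40: x ≡ 19 (mod 40).
  Combine with x ≡ 6 (mod 9): since gcd(40, 9) = 1, we get a unique residue mod 360.
    Write x = 19 + 40·t and substitute into x ≡ 6 (mod 9): 40·t ≡ 6 − 19 = -13 (mod 9).
    Reduce coefficients mod 9: 4·t ≡ 5 (mod 9).
    The inverse of 4 mod 9 is 7 (since 4·7 = 28 = 3·9 + 1), so t ≡ 7·5 = 35 ≡ 8 (mod 9).
    Then x = 19 + 40·8 = 339, valid modulo lcm(40, 9) = 360: x ≡ 339 (mod 360).
Verify: 339 mod 5 = 4 ✓, 339 mod 8 = 3 ✓, 339 mod 9 = 6 ✓.

x ≡ 339 (mod 360).


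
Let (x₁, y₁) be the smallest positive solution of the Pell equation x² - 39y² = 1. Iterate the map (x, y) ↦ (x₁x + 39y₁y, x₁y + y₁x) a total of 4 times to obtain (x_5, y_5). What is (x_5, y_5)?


Step 1: Find the fundamental solution (x₁, y₁) of x² - 39y² = 1.
  Expand √39 as a continued fraction. a₀ = ⌊√39⌋ = 6; iterate m_{k+1} = d_k·a_k − m_k, d_{k+1} = (39 − m_{k+1}²)/d_k, a_{k+1} = ⌊(a₀ + m_{k+1})/d_{k+1}⌋ (starting m₀ = 0, d₀ = 1), with convergents p_k = a_k·p_{k-1} + p_{k-2}, q_k = a_k·q_{k-1} + q_{k-2} (p₋₁ = 1, q₋₁ = 0):
  k = 0: a₀ = 6; p₀/q₀ = 6/1; p₀² − 39·q₀² = 36 − 39 = -3.
  k = 1: m = 6, d = 3, a = ⌊(6 + 6)/3⌋ = 4; p/q = (4·6 + 1)/(4·1 + 0) = 25/4; p² − 39·q² = 625 − 624 = 1.
  The first convergent with p² − 39·q² = 1 gives the fundamental solution (x₁, y₁) = (25, 4).
Step 2: Apply the recurrence (x_{n+1}, y_{n+1}) = (x₁x_n + 39y₁y_n, x₁y_n + y₁x_n) repeatedly.
  From (x_1, y_1) = (25, 4): x_2 = 25·25 + 39·4·4 = 1249; y_2 = 25·4 + 4·25 = 200.
  From (x_2, y_2) = (1249, 200): x_3 = 25·1249 + 39·4·200 = 62425; y_3 = 25·200 + 4·1249 = 9996.
  From (x_3, y_3) = (62425, 9996): x_4 = 25·62425 + 39·4·9996 = 3120001; y_4 = 25·9996 + 4·62425 = 499600.
  From (x_4, y_4) = (3120001, 499600): x_5 = 25·3120001 + 39·4·499600 = 155937625; y_5 = 25·499600 + 4·3120001 = 24970004.
Step 3: Verify x_5² - 39·y_5² = 24316542890640625 - 24316542890640624 = 1 (should be 1). ✓

(x_1, y_1) = (25, 4); (x_5, y_5) = (155937625, 24970004).


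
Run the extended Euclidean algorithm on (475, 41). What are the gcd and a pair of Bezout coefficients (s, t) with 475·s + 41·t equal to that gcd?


Euclidean algorithm on (475, 41) — divide until remainder is 0:
  475 = 11 · 41 + 24
  41 = 1 · 24 + 17
  24 = 1 · 17 + 7
  17 = 2 · 7 + 3
  7 = 2 · 3 + 1
  3 = 3 · 1 + 0
gcd(475, 41) = 1.
Track Bezout coefficients alongside the remainders: start with r₀ = 475 = a·1 + b·0 (s = 1, t = 0) and r₁ = 41 = a·0 + b·1 (s = 0, t = 1); each new remainder r_{k+1} = r_{k-1} − q_k·r_k inherits s_{k+1} = s_{k-1} − q_k·s_k, t_{k+1} = t_{k-1} − q_k·t_k, so r_k = a·s_k + b·t_k at every step:
  q = 11: r = 24, s = 1 − 11·0 = 1, t = 0 − 11·1 = -11  (check: 475·1 + 41·(-11) = 24)
  q = 1: r = 17, s = 0 − 1·1 = -1, t = 1 − 1·(-11) = 12  (check: 475·(-1) + 41·12 = 17)
  q = 1: r = 7, s = 1 − 1·(-1) = 2, t = -11 − 1·12 = -23  (check: 475·2 + 41·(-23) = 7)
  q = 2: r = 3, s = -1 − 2·2 = -5, t = 12 − 2·(-23) = 58  (check: 475·(-5) + 41·58 = 3)
  q = 2: r = 1, s = 2 − 2·(-5) = 12, t = -23 − 2·58 = -139  (check: 475·12 + 41·(-139) = 1)
The row with r = 1 (the gcd) gives the Bezout coefficients s = 12, t = -139.
Result: 475 · (12) + 41 · (-139) = 1.

gcd(475, 41) = 1; s = 12, t = -139 (check: 475·12 + 41·(-139) = 1).


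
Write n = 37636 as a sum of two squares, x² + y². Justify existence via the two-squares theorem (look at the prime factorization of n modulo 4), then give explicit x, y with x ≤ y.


Step 1: Factor n = 37636 = 2^2 · 97^2.
Step 2: Check the mod-4 condition on each prime factor: 2 = 2 (special); 97 ≡ 1 (mod 4), exponent 2.
All primes ≡ 3 (mod 4) appear to even exponent (or don't appear), so by the two-squares theorem n IS expressible as a sum of two squares.
Step 3: Build a representation. Group n = k² · m with k = 2 and m = 97 · 97 = 9409 (a product of primes ≡ 1 (mod 4)); a representation of m scales to one of n via (k·x)² + (k·y)² = k²(x² + y²). Each prime p ≡ 1 (mod 4) is itself a sum of two squares; find a² by testing p − a² for a perfect square:
  97: 97 − 1² = 96, 97 − 2² = 93, 97 − 3² = 88, 97 − 4² = 81 = 9² ⇒ 97 = 4² + 9².
  Combine using the Brahmagupta–Fibonacci identity (a² + b²)(c² + d²) = (ac − bd)² + (ad + bc)² = (ac + bd)² + (ad − bc)²:
  97 · 97 = 9409: from (4² + 9²)(4² + 9²), take (4·4 − 9·9, 4·9 + 9·4) = (16 − 81, 36 + 36) = (-65, 72); dropping signs (only squares matter) gives (65, 72); check 65² + 72² = 4225 + 5184 = 9409 ✓.
  Scale by k = 2: (2·65, 2·72) = (130, 144).
Step 4: Order so x ≤ y and verify: 130² + 144² = 16900 + 20736 = 37636 = n. ✓

n = 37636 = 130² + 144² (one valid representation with x ≤ y).


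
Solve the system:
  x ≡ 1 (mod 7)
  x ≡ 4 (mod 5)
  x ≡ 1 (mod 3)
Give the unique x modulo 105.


Moduli 7, 5, 3 are pairwise coprime; by CRT there is a unique solution modulo M = 7 · 5 · 3 = 105.
Solve pairwise, accumulating the modulus:
  Start with x ≡ 1 (mod 7).
  Combine with x ≡ 4 (mod 5): since gcd(7, 5) = 1, we get a unique residue mod 35.
    Write x = 1 + 7·t and substitute into x ≡ 4 (mod 5): 7·t ≡ 4 − 1 = 3 (mod 5).
    Reduce coefficients mod 5: 2·t ≡ 3 (mod 5).
    The inverse of 2 mod 5 is 3 (since 2·3 = 6 = 1·5 + 1), so t ≡ 3·3 = 9 ≡ 4 (mod 5).
    Then x = 1 + 7·4 = 29, valid modulo lcm(7, 5) = 35: x ≡ 29 (mod 35).
  Combine with x ≡ 1 (mod 3): since gcd(35, 3) = 1, we get a unique residue mod 105.
    Write x = 29 + 35·t and substitute into x ≡ 1 (mod 3): 35·t ≡ 1 − 29 = -28 (mod 3).
    Reduce coefficients mod 3: 2·t ≡ 2 (mod 3).
    The inverse of 2 mod 3 is 2 (since 2·2 = 4 = 1·3 + 1), so t ≡ 2·2 = 4 ≡ 1 (mod 3).
    Then x = 29 + 35·1 = 64, valid modulo lcm(35, 3) = 105: x ≡ 64 (mod 105).
Verify: 64 mod 7 = 1 ✓, 64 mod 5 = 4 ✓, 64 mod 3 = 1 ✓.

x ≡ 64 (mod 105).


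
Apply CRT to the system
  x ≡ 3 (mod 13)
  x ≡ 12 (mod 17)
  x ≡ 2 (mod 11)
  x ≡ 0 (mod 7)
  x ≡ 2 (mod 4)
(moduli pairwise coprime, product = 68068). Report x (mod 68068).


Product of moduli M = 13 · 17 · 11 · 7 · 4 = 68068.
Merge one congruence at a time:
  Start: x ≡ 3 (mod 13).
  Combine with x ≡ 12 (mod 17); new modulus lcm = 221.
    Write x = 3 + 13·t and substitute into x ≡ 12 (mod 17): 13·t ≡ 12 − 3 = 9 (mod 17).
    The inverse of 13 mod 17 is 4 (since 13·4 = 52 = 3·17 + 1), so t ≡ 4·9 = 36 ≡ 2 (mod 17).
    Then x = 3 + 13·2 = 29, valid modulo lcm(13, 17) = 221: x ≡ 29 (mod 221).
  Combine with x ≡ 2 (mod 11); new modulus lcm = 2431.
    Write x = 29 + 221·t and substitute into x ≡ 2 (mod 11): 221·t ≡ 2 − 29 = -27 (mod 11).
    Reduce coefficients mod 11: 1·t ≡ 6 (mod 11).
    So t ≡ 6 (mod 11).
    Then x = 29 + 221·6 = 1355, valid modulo lcm(221, 11) = 2431: x ≡ 1355 (mod 2431).
  Combine with x ≡ 0 (mod 7); new modulus lcm = 17017.
    Write x = 1355 + 2431·t and substitute into x ≡ 0 (mod 7): 2431·t ≡ 0 − 1355 = -1355 (mod 7).
    Reduce coefficients mod 7: 2·t ≡ 3 (mod 7).
    The inverse of 2 mod 7 is 4 (since 2·4 = 8 = 1·7 + 1), so t ≡ 4·3 = 12 ≡ 5 (mod 7).
    Then x = 1355 + 2431·5 = 13510, valid modulo lcm(2431, 7) = 17017: x ≡ 13510 (mod 17017).
  Combine with x ≡ 2 (mod 4); new modulus lcm = 68068.
    Write x = 13510 + 17017·t and substitute into x ≡ 2 (mod 4): 17017·t ≡ 2 − 13510 = -13508 (mod 4).
    Reduce coefficients mod 4: 1·t ≡ 0 (mod 4).
    So t ≡ 0 (mod 4).
    Then x = 13510 + 17017·0 = 13510, valid modulo lcm(17017, 4) = 68068: x ≡ 13510 (mod 68068).
Verify against each original: 13510 mod 13 = 3, 13510 mod 17 = 12, 13510 mod 11 = 2, 13510 mod 7 = 0, 13510 mod 4 = 2.

x ≡ 13510 (mod 68068).


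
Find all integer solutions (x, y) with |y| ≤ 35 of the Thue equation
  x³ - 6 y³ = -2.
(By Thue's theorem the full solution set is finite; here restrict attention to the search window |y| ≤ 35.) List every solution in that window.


The equation is x³ - 6y³ = -2. For fixed y, x³ = 6·y³ − 2, so a solution requires the RHS to be a perfect cube.
Strategy: iterate y from -35 to 35, compute RHS = 6·y³ − 2, and check whether it is a (positive or negative) perfect cube.
Check small values of y:
  y = 0: RHS = -2 is not a perfect cube.
  y = 1: RHS = 4 is not a perfect cube.
  y = -1: RHS = -8 = (-2)³ ⇒ x = -2 works.
  y = 2: RHS = 46 is not a perfect cube.
  y = -2: RHS = -50 is not a perfect cube.
  y = 3: RHS = 160 is not a perfect cube.
  y = -3: RHS = -164 is not a perfect cube.
Continuing the search up to |y| = 35 finds no further solutions beyond those listed.
Collected solutions: (-2, -1).

Solutions (with |y| ≤ 35): (-2, -1).


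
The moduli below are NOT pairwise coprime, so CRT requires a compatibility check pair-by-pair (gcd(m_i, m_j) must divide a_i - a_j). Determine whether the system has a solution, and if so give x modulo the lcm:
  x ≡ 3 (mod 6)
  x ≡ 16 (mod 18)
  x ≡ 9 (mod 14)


Moduli 6, 18, 14 are not pairwise coprime, so CRT works modulo lcm(m_i) when all pairwise compatibility conditions hold.
Pairwise compatibility: gcd(m_i, m_j) must divide a_i - a_j for every pair.
Merge one congruence at a time:
  Start: x ≡ 3 (mod 6).
  Combine with x ≡ 16 (mod 18): gcd(6, 18) = 6, and 16 - 3 = 13 is NOT divisible by 6.
    ⇒ system is inconsistent (no integer solution).

No solution (the system is inconsistent).


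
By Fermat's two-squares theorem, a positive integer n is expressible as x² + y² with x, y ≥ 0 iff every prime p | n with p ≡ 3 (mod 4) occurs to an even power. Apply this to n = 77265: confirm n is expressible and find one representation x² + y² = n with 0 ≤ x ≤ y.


Step 1: Factor n = 77265 = 3^2 · 5 · 17 · 101.
Step 2: Check the mod-4 condition on each prime factor: 3 ≡ 3 (mod 4), exponent 2 (must be even); 5 ≡ 1 (mod 4), exponent 1; 17 ≡ 1 (mod 4), exponent 1; 101 ≡ 1 (mod 4), exponent 1.
All primes ≡ 3 (mod 4) appear to even exponent (or don't appear), so by the two-squares theorem n IS expressible as a sum of two squares.
Step 3: Build a representation. Group n = k² · m with k = 3 and m = 5 · 17 · 101 = 8585 (a product of primes ≡ 1 (mod 4)); a representation of m scales to one of n via (k·x)² + (k·y)² = k²(x² + y²). Each prime p ≡ 1 (mod 4) is itself a sum of two squares; find a² by testing p − a² for a perfect square:
  5: 5 − 1² = 4 = 2² ⇒ 5 = 1² + 2².
  17: 17 − 1² = 16 = 4² ⇒ 17 = 1² + 4².
  101: 101 − 1² = 100 = 10² ⇒ 101 = 1² + 10².
  Combine using the Brahmagupta–Fibonacci identity (a² + b²)(c² + d²) = (ac − bd)² + (ad + bc)² = (ac + bd)² + (ad − bc)²:
  5 · 17 = 85: from (1² + 2²)(1² + 4²), take (1·1 − 2·4, 1·4 + 2·1) = (1 − 8, 4 + 2) = (-7, 6); dropping signs (only squares matter) gives (7, 6); check 7² + 6² = 49 + 36 = 85 ✓.
  85 · 101 = 8585: from (7² + 6²)(1² + 10²), take (7·1 − 6·10, 7·10 + 6·1) = (7 − 60, 70 + 6) = (-53, 76); dropping signs (only squares matter) gives (53, 76); check 53² + 76² = 2809 + 5776 = 8585 ✓.
  Scale by k = 3: (3·53, 3·76) = (159, 228).
Step 4: Order so x ≤ y and verify: 159² + 228² = 25281 + 51984 = 77265 = n. ✓

n = 77265 = 159² + 228² (one valid representation with x ≤ y).
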